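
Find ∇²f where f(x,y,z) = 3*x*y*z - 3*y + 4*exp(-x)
4*exp(-x)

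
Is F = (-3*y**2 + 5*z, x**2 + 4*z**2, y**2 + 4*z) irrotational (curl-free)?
No, ∇×F = (2*y - 8*z, 5, 2*x + 6*y)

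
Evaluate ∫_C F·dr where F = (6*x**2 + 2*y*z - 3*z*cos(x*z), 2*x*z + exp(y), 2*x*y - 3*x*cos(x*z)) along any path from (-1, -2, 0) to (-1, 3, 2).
-12 - exp(-2) + 3*sin(2) + exp(3)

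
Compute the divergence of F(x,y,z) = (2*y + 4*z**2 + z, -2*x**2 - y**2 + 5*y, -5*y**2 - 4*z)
1 - 2*y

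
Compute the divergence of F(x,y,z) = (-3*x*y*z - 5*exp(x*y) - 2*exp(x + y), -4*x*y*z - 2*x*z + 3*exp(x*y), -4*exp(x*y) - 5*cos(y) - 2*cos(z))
-4*x*z + 3*x*exp(x*y) - 3*y*z - 5*y*exp(x*y) - 2*exp(x + y) + 2*sin(z)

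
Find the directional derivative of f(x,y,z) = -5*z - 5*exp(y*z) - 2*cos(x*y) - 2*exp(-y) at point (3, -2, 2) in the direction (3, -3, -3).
sqrt(3)*(-2*exp(2) + 10*sin(6) + 5)/3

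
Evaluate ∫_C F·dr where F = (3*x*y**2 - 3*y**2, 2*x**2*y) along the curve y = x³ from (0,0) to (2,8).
1632/7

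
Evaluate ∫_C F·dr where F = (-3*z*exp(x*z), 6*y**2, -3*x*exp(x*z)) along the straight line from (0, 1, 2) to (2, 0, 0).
-2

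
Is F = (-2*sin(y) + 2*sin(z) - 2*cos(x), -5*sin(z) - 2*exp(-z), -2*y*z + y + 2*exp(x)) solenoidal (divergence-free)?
No, ∇·F = -2*y + 2*sin(x)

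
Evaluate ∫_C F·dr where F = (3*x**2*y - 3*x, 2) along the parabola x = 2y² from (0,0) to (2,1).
20/7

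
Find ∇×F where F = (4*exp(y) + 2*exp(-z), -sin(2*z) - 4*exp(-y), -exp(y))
(-exp(y) + 2*cos(2*z), -2*exp(-z), -4*exp(y))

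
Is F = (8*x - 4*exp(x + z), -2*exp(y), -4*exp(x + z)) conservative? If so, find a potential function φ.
Yes, F is conservative. φ = 4*x**2 - 2*exp(y) - 4*exp(x + z)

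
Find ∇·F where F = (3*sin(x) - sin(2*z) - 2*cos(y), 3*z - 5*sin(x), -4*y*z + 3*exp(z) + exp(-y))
-4*y + 3*exp(z) + 3*cos(x)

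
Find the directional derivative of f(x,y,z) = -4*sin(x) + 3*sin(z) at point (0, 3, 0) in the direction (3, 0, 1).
-9*sqrt(10)/10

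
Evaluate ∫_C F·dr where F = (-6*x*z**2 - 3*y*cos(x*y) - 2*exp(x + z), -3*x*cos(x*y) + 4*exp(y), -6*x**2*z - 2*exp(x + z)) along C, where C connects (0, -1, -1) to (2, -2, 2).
-2*exp(4) - 48 + 3*sin(4) - 2*exp(-1) + 4*exp(-2)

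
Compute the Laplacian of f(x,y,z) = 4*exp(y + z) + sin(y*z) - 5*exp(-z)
-y**2*sin(y*z) - z**2*sin(y*z) + 8*exp(y + z) - 5*exp(-z)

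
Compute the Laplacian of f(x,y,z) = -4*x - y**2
-2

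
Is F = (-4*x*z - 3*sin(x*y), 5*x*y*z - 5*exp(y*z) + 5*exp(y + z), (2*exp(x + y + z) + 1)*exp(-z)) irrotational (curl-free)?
No, ∇×F = (-5*x*y + 5*y*exp(y*z) + 2*exp(x + y) - 5*exp(y + z), -4*x - 2*exp(x + y), 3*x*cos(x*y) + 5*y*z)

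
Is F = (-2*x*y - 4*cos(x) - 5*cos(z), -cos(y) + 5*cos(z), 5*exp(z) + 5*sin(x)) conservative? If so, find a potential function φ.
No, ∇×F = (5*sin(z), 5*sin(z) - 5*cos(x), 2*x) ≠ 0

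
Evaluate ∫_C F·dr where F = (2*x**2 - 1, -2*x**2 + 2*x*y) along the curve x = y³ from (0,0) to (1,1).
-23/105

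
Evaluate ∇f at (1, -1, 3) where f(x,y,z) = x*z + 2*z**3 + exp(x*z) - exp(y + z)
(3 + 3*exp(3), -exp(2), -exp(2) + exp(3) + 55)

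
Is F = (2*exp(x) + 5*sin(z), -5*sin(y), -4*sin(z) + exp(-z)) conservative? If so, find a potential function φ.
No, ∇×F = (0, 5*cos(z), 0) ≠ 0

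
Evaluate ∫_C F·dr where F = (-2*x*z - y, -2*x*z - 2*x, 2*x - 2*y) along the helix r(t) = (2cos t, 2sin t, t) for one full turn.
-8*pi*(1 + pi)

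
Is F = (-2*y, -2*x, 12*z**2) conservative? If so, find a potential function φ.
Yes, F is conservative. φ = -2*x*y + 4*z**3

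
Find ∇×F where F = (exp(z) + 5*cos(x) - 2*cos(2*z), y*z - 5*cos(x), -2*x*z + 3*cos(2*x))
(-y, 2*z + exp(z) + 6*sin(2*x) + 4*sin(2*z), 5*sin(x))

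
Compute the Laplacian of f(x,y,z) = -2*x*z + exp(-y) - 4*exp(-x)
exp(-y) - 4*exp(-x)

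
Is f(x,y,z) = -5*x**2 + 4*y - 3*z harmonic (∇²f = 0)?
No, ∇²f = -10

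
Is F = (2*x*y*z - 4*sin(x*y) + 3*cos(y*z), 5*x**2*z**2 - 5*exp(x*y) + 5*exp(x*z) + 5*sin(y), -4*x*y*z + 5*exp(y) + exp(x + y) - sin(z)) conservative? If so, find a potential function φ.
No, ∇×F = (-10*x**2*z - 4*x*z - 5*x*exp(x*z) + 5*exp(y) + exp(x + y), 2*x*y + 4*y*z - 3*y*sin(y*z) - exp(x + y), 10*x*z**2 - 2*x*z + 4*x*cos(x*y) - 5*y*exp(x*y) + 5*z*exp(x*z) + 3*z*sin(y*z)) ≠ 0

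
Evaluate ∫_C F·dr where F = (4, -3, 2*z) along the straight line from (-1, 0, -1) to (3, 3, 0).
6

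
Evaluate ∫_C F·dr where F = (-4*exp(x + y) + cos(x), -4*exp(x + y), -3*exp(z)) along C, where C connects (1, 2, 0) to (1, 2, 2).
3 - 3*exp(2)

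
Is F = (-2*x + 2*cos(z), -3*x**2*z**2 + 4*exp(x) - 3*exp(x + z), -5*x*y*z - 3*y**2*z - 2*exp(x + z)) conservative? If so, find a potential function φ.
No, ∇×F = (6*x**2*z - 5*x*z - 6*y*z + 3*exp(x + z), 5*y*z + 2*exp(x + z) - 2*sin(z), -6*x*z**2 + 4*exp(x) - 3*exp(x + z)) ≠ 0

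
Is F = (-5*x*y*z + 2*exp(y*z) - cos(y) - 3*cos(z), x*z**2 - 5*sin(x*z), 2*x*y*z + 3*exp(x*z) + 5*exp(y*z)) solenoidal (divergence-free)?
No, ∇·F = 2*x*y + 3*x*exp(x*z) - 5*y*z + 5*y*exp(y*z)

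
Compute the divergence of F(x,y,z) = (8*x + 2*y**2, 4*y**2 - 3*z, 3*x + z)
8*y + 9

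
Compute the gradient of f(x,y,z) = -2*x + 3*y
(-2, 3, 0)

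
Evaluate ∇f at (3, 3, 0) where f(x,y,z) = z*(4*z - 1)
(0, 0, -1)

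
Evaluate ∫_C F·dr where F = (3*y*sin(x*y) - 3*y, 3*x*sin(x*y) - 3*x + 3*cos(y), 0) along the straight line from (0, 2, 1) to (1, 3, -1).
-6 - 3*sin(2) - 3*sqrt(2)*cos(pi/4 + 3)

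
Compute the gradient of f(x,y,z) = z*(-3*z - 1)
(0, 0, -6*z - 1)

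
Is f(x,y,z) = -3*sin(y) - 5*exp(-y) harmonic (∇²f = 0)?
No, ∇²f = 3*sin(y) - 5*exp(-y)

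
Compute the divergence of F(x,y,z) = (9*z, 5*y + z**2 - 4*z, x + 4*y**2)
5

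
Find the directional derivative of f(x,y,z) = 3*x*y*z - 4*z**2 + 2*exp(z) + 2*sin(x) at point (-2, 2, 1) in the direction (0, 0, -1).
20 - 2*E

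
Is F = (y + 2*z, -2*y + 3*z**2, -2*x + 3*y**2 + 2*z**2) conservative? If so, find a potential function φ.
No, ∇×F = (6*y - 6*z, 4, -1) ≠ 0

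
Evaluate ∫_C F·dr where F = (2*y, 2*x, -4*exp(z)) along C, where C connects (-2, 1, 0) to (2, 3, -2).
20 - 4*exp(-2)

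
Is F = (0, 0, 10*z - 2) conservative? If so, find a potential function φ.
Yes, F is conservative. φ = z*(5*z - 2)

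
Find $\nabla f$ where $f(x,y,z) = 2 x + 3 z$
(2, 0, 3)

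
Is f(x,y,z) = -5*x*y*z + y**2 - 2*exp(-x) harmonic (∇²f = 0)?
No, ∇²f = 2 - 2*exp(-x)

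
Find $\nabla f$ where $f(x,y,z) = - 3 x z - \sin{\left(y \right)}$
(-3*z, -cos(y), -3*x)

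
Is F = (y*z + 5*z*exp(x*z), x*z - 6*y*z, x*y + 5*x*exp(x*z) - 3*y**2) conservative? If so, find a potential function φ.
Yes, F is conservative. φ = x*y*z - 3*y**2*z + 5*exp(x*z)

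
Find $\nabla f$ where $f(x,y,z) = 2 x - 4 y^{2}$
(2, -8*y, 0)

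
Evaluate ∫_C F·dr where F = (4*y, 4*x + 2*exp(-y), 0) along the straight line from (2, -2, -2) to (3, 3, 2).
-2*exp(-3) + 2*exp(2) + 52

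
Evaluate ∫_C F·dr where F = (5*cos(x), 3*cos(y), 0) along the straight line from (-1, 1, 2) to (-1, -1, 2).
-6*sin(1)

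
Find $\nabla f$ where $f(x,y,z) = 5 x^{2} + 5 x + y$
(10*x + 5, 1, 0)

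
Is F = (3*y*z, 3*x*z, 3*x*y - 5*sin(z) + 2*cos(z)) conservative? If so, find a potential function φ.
Yes, F is conservative. φ = 3*x*y*z + 2*sin(z) + 5*cos(z)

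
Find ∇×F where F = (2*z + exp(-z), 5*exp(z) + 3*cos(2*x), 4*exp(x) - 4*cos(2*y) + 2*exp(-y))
(-5*exp(z) + 8*sin(2*y) - 2*exp(-y), -4*exp(x) + 2 - exp(-z), -6*sin(2*x))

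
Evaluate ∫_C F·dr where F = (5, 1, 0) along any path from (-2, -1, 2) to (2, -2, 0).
19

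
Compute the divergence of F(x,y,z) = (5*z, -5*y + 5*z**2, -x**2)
-5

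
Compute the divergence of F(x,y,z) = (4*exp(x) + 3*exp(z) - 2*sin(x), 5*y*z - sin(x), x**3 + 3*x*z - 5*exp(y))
3*x + 5*z + 4*exp(x) - 2*cos(x)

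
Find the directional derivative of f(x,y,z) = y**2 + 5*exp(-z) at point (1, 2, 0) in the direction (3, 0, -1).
sqrt(10)/2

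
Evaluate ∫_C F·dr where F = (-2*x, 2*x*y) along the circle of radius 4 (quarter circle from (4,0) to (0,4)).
176/3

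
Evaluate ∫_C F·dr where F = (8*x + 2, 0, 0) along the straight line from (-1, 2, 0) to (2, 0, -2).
18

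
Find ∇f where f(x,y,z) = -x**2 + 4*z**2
(-2*x, 0, 8*z)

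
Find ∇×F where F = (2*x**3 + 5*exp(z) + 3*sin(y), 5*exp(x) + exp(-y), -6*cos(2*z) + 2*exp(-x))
(0, 5*exp(z) + 2*exp(-x), 5*exp(x) - 3*cos(y))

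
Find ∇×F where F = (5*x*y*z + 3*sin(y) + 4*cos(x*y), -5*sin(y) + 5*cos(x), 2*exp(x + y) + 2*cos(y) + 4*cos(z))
(2*exp(x + y) - 2*sin(y), 5*x*y - 2*exp(x + y), -5*x*z + 4*x*sin(x*y) - 5*sin(x) - 3*cos(y))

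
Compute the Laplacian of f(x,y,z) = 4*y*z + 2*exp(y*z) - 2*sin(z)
2*y**2*exp(y*z) + 2*z**2*exp(y*z) + 2*sin(z)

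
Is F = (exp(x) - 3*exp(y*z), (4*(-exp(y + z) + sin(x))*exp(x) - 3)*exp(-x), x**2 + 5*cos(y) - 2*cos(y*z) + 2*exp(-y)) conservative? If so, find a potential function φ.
No, ∇×F = (2*z*sin(y*z) + 4*exp(y + z) - 5*sin(y) - 2*exp(-y), -2*x - 3*y*exp(y*z), 3*z*exp(y*z) + 4*cos(x) + 3*exp(-x)) ≠ 0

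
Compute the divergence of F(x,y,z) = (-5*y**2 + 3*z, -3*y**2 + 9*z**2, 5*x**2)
-6*y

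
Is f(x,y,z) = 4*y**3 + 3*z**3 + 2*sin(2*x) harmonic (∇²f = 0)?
No, ∇²f = 24*y + 18*z - 8*sin(2*x)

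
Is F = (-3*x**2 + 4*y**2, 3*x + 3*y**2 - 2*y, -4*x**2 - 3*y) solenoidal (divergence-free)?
No, ∇·F = -6*x + 6*y - 2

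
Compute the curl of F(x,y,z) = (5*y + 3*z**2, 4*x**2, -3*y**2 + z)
(-6*y, 6*z, 8*x - 5)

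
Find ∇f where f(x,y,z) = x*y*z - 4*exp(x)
(y*z - 4*exp(x), x*z, x*y)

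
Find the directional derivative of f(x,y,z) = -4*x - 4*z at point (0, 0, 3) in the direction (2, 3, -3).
2*sqrt(22)/11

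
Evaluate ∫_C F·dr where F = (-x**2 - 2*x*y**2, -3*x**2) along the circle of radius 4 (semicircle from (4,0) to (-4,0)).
128/3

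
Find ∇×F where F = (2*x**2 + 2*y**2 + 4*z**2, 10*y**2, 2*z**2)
(0, 8*z, -4*y)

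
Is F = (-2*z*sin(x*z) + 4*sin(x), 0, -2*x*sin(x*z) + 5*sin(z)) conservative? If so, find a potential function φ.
Yes, F is conservative. φ = -4*cos(x) - 5*cos(z) + 2*cos(x*z)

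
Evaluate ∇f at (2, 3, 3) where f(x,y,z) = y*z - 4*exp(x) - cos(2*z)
(-4*exp(2), 3, 2*sin(6) + 3)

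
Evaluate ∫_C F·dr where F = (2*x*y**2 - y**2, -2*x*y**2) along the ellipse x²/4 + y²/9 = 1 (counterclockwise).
-27*pi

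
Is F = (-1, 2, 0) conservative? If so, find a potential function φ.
Yes, F is conservative. φ = -x + 2*y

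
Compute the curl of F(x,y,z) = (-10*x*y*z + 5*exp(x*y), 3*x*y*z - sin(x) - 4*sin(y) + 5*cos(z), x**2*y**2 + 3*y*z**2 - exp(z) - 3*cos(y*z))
(2*x**2*y - 3*x*y + 3*z**2 + 3*z*sin(y*z) + 5*sin(z), 2*x*y*(-y - 5), 10*x*z - 5*x*exp(x*y) + 3*y*z - cos(x))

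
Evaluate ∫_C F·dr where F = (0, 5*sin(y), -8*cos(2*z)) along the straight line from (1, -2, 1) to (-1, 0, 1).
-5 + 5*cos(2)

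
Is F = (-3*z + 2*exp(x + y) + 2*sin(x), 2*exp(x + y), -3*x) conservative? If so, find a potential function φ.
Yes, F is conservative. φ = -3*x*z + 2*exp(x + y) - 2*cos(x)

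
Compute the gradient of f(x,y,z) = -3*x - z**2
(-3, 0, -2*z)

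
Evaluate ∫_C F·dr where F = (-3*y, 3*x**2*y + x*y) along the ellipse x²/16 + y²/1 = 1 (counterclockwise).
12*pi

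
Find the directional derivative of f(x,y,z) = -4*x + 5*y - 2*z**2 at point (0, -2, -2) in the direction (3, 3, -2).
-13*sqrt(22)/22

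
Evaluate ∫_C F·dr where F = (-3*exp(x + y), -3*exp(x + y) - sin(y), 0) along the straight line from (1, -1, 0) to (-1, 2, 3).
-3*E - cos(1) + cos(2) + 3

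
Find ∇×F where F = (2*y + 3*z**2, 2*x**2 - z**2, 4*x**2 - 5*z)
(2*z, -8*x + 6*z, 4*x - 2)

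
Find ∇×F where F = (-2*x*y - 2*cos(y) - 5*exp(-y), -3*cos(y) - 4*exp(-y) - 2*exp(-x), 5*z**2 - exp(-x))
(0, -exp(-x), 2*x - 2*sin(y) - 5*exp(-y) + 2*exp(-x))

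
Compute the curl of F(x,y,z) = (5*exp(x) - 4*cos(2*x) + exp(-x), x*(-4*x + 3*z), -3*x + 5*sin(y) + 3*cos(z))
(-3*x + 5*cos(y), 3, -8*x + 3*z)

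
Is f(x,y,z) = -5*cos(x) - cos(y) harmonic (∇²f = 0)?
No, ∇²f = 5*cos(x) + cos(y)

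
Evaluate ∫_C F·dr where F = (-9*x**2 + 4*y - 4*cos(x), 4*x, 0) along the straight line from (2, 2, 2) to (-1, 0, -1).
4*sin(1) + 4*sin(2) + 11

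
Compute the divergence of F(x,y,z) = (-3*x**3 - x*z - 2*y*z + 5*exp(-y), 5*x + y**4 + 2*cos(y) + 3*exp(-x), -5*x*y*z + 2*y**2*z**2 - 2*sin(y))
-9*x**2 - 5*x*y + 4*y**3 + 4*y**2*z - z - 2*sin(y)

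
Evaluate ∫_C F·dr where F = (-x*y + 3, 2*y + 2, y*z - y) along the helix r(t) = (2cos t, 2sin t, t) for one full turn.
-4*pi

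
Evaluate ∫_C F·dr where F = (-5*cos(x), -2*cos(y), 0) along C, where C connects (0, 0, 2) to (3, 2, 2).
-2*sin(2) - 5*sin(3)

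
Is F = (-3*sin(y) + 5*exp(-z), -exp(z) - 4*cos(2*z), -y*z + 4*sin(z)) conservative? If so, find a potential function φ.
No, ∇×F = (-z + exp(z) - 8*sin(2*z), -5*exp(-z), 3*cos(y)) ≠ 0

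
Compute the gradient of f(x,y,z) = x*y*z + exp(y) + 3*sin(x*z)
(z*(y + 3*cos(x*z)), x*z + exp(y), x*(y + 3*cos(x*z)))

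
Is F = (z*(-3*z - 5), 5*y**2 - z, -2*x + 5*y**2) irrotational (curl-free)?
No, ∇×F = (10*y + 1, -6*z - 3, 0)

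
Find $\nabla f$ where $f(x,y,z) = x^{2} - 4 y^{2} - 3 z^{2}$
(2*x, -8*y, -6*z)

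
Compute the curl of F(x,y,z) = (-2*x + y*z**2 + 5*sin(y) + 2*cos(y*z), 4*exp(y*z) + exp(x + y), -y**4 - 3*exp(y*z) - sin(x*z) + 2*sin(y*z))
(-4*y**3 - 4*y*exp(y*z) - 3*z*exp(y*z) + 2*z*cos(y*z), 2*y*z - 2*y*sin(y*z) + z*cos(x*z), -z**2 + 2*z*sin(y*z) + exp(x + y) - 5*cos(y))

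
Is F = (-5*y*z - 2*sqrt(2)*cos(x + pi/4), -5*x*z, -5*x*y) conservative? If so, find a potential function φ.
Yes, F is conservative. φ = -5*x*y*z - 2*sqrt(2)*sin(x + pi/4)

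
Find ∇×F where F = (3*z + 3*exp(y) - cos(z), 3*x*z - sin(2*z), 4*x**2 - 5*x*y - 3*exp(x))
(-8*x + 2*cos(2*z), -8*x + 5*y + 3*exp(x) + sin(z) + 3, 3*z - 3*exp(y))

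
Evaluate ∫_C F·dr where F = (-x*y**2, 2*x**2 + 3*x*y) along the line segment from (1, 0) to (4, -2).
-23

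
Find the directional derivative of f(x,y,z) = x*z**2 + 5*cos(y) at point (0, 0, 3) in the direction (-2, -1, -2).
-6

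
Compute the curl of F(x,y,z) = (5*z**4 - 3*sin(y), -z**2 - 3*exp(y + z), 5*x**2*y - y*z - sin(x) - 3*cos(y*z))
(5*x**2 + 3*z*sin(y*z) + z + 3*exp(y + z), -10*x*y + 20*z**3 + cos(x), 3*cos(y))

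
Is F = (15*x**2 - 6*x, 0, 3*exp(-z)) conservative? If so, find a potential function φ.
Yes, F is conservative. φ = 5*x**3 - 3*x**2 - 3*exp(-z)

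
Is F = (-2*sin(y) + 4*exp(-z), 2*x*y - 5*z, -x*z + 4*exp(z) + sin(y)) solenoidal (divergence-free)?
No, ∇·F = x + 4*exp(z)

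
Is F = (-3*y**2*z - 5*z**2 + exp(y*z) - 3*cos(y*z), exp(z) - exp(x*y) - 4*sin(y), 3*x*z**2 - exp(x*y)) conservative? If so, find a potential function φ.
No, ∇×F = (-x*exp(x*y) - exp(z), -3*y**2 + y*exp(x*y) + y*exp(y*z) + 3*y*sin(y*z) - 3*z**2 - 10*z, 6*y*z - y*exp(x*y) - z*exp(y*z) - 3*z*sin(y*z)) ≠ 0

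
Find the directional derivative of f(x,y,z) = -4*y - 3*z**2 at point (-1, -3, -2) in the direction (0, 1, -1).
-8*sqrt(2)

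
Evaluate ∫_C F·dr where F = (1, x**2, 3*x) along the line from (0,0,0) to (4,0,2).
16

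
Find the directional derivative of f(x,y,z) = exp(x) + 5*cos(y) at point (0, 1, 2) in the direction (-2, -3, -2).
sqrt(17)*(-2 + 15*sin(1))/17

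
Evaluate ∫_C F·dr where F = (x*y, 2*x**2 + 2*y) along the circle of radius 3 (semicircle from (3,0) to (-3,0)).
0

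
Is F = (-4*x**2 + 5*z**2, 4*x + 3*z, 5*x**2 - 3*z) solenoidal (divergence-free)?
No, ∇·F = -8*x - 3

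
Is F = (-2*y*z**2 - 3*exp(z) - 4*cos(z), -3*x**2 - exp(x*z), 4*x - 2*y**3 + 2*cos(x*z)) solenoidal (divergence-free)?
No, ∇·F = -2*x*sin(x*z)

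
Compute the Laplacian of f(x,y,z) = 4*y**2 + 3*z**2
14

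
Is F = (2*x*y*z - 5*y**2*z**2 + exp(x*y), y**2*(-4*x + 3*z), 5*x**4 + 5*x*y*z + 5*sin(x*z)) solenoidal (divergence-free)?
No, ∇·F = -3*x*y + 5*x*cos(x*z) + 8*y*z + y*exp(x*y)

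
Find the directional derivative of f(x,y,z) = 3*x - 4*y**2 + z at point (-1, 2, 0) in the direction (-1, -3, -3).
42*sqrt(19)/19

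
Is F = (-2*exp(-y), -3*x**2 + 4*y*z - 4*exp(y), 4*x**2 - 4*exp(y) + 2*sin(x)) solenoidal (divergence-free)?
No, ∇·F = 4*z - 4*exp(y)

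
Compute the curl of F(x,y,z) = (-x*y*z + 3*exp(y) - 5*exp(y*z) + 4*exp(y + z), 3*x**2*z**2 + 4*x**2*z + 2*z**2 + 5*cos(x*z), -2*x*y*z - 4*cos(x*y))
(-6*x**2*z - 4*x**2 - 2*x*z + 4*x*sin(x*y) + 5*x*sin(x*z) - 4*z, -x*y + 2*y*z - 5*y*exp(y*z) - 4*y*sin(x*y) + 4*exp(y + z), 6*x*z**2 + 9*x*z + 5*z*exp(y*z) - 5*z*sin(x*z) - 3*exp(y) - 4*exp(y + z))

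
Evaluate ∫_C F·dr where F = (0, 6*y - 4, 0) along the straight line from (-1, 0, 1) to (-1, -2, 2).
20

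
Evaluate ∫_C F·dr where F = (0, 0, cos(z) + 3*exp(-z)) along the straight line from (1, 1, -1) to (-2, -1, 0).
-3 + sin(1) + 3*E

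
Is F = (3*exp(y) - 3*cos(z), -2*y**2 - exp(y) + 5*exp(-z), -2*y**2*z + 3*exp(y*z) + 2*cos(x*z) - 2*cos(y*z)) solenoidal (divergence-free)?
No, ∇·F = -2*x*sin(x*z) - 2*y**2 + 3*y*exp(y*z) + 2*y*sin(y*z) - 4*y - exp(y)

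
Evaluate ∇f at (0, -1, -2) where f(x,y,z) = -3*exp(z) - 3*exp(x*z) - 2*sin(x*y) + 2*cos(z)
(8, 0, -3*exp(-2) + 2*sin(2))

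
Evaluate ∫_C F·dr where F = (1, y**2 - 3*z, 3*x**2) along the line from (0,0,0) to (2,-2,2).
40/3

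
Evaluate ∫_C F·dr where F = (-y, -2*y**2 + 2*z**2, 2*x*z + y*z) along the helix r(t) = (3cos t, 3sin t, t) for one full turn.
27*pi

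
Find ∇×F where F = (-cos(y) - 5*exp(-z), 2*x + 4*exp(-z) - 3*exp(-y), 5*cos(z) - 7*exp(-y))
(4*exp(-z) + 7*exp(-y), 5*exp(-z), 2 - sin(y))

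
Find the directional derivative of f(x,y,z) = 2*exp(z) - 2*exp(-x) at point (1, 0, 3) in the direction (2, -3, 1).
sqrt(14)*(2 + exp(4))*exp(-1)/7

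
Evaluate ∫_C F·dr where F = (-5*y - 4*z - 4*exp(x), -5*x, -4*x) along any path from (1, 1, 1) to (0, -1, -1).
5 + 4*E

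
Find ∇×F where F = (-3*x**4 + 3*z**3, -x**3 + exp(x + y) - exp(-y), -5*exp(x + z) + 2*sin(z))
(0, 9*z**2 + 5*exp(x + z), -3*x**2 + exp(x + y))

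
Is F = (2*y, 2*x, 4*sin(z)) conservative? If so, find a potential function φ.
Yes, F is conservative. φ = 2*x*y - 4*cos(z)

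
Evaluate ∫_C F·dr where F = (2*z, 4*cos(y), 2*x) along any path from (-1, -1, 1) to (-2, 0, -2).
4*sin(1) + 10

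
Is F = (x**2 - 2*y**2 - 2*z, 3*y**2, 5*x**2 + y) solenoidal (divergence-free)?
No, ∇·F = 2*x + 6*y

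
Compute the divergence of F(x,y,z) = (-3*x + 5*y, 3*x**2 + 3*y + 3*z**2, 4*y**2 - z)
-1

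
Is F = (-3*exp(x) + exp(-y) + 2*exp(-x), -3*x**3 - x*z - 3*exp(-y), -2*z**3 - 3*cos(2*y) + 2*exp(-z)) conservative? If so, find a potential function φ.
No, ∇×F = (x + 6*sin(2*y), 0, -9*x**2 - z + exp(-y)) ≠ 0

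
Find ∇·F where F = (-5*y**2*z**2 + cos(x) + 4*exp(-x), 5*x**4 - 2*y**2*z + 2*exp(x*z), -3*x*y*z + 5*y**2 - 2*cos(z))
-3*x*y - 4*y*z - sin(x) + 2*sin(z) - 4*exp(-x)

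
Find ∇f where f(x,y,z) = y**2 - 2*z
(0, 2*y, -2)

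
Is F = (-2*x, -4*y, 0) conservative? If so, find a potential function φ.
Yes, F is conservative. φ = -x**2 - 2*y**2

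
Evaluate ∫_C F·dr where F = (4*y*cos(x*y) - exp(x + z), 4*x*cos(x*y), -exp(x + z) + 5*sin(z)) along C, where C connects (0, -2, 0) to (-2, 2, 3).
-E - 4*sin(4) - 5*cos(3) + 6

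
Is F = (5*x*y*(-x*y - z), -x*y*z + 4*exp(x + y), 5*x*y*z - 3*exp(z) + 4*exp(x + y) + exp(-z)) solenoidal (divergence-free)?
No, ∇·F = -10*x*y**2 + 5*x*y - x*z - 5*y*z - 3*exp(z) + 4*exp(x + y) - exp(-z)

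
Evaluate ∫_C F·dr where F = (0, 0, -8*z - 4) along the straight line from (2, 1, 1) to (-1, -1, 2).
-16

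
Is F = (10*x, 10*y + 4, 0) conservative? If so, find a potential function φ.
Yes, F is conservative. φ = 5*x**2 + 5*y**2 + 4*y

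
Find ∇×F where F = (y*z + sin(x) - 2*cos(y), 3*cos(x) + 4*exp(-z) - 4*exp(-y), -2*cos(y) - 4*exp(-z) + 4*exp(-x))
(2*sin(y) + 4*exp(-z), y + 4*exp(-x), -z - 3*sin(x) - 2*sin(y))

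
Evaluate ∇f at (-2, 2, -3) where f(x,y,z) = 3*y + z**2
(0, 3, -6)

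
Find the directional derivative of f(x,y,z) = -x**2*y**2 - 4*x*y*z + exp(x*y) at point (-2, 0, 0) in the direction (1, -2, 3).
2*sqrt(14)/7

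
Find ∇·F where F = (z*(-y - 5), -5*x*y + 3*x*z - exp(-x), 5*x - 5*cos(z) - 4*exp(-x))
-5*x + 5*sin(z)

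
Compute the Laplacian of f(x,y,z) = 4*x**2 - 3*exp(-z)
8 - 3*exp(-z)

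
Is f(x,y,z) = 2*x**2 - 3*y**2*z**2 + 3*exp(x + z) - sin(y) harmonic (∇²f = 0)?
No, ∇²f = -6*y**2 - 6*z**2 + 6*exp(x + z) + sin(y) + 4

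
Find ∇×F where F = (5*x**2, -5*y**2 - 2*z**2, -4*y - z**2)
(4*z - 4, 0, 0)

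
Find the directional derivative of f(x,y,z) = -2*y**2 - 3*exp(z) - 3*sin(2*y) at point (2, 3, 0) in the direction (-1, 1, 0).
-3*sqrt(2)*(cos(6) + 2)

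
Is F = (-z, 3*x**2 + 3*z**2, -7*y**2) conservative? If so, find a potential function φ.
No, ∇×F = (-14*y - 6*z, -1, 6*x) ≠ 0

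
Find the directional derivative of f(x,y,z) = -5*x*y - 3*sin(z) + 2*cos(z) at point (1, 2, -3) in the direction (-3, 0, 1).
sqrt(10)*(2*sin(3) - 3*cos(3) + 30)/10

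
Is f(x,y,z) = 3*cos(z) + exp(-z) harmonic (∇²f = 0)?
No, ∇²f = -3*cos(z) + exp(-z)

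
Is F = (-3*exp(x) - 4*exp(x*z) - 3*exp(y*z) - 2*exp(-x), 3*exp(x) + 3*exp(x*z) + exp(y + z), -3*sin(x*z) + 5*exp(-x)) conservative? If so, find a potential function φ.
No, ∇×F = (-3*x*exp(x*z) - exp(y + z), -4*x*exp(x*z) - 3*y*exp(y*z) + 3*z*cos(x*z) + 5*exp(-x), 3*z*exp(x*z) + 3*z*exp(y*z) + 3*exp(x)) ≠ 0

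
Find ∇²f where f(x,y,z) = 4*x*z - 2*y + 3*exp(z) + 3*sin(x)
3*exp(z) - 3*sin(x)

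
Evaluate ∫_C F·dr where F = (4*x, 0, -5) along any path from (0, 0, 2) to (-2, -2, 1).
13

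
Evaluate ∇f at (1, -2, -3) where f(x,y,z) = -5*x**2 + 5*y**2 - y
(-10, -21, 0)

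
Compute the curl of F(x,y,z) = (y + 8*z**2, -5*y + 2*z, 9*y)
(7, 16*z, -1)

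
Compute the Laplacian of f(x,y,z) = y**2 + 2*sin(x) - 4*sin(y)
-2*sin(x) + 4*sin(y) + 2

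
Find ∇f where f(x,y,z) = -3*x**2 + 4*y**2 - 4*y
(-6*x, 8*y - 4, 0)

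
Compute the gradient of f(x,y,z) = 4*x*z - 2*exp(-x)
(4*z + 2*exp(-x), 0, 4*x)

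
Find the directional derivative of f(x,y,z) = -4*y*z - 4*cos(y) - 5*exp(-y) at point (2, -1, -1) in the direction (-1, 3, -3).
3*sqrt(19)*(-4*sin(1) + 5*E)/19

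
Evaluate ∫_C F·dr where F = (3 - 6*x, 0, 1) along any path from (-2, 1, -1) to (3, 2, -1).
0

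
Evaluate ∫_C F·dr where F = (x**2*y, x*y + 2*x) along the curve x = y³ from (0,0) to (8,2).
1608/5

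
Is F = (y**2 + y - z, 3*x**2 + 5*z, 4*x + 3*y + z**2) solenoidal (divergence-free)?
No, ∇·F = 2*z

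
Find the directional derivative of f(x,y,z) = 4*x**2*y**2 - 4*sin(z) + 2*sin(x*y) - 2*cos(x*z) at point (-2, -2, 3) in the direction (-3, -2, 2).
2*sqrt(17)*(10*cos(4) + 13*sin(6) - 4*cos(3) + 160)/17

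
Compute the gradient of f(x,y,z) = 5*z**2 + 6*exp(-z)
(0, 0, 10*z - 6*exp(-z))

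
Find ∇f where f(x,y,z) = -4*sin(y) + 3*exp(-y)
(0, -4*cos(y) - 3*exp(-y), 0)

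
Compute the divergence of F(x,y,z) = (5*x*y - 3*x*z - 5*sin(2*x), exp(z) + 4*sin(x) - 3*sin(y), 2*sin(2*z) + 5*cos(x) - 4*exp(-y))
5*y - 3*z - 10*cos(2*x) - 3*cos(y) + 4*cos(2*z)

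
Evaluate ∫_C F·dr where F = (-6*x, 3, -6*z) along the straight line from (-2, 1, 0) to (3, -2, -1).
-27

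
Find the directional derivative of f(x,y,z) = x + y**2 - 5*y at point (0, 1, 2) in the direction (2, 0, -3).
2*sqrt(13)/13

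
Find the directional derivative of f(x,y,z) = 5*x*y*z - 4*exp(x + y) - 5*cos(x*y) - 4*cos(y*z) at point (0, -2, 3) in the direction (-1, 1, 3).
6*sqrt(11)*(2*sin(6) + 5)/11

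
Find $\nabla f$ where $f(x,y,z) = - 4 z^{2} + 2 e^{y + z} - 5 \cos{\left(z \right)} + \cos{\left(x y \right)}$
(-y*sin(x*y), -x*sin(x*y) + 2*exp(y + z), -8*z + 2*exp(y + z) + 5*sin(z))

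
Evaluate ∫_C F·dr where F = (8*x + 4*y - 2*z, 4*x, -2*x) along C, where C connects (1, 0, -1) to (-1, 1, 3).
0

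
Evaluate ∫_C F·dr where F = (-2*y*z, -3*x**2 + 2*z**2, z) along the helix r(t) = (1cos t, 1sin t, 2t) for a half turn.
pi*(-16 + 3*pi)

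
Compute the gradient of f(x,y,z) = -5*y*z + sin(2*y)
(0, -5*z + 2*cos(2*y), -5*y)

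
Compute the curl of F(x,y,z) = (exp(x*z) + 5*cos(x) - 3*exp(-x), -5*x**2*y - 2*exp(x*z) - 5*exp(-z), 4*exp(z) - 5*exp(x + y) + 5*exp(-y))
(2*x*exp(x*z) - 5*exp(x + y) - 5*exp(-z) - 5*exp(-y), x*exp(x*z) + 5*exp(x + y), -10*x*y - 2*z*exp(x*z))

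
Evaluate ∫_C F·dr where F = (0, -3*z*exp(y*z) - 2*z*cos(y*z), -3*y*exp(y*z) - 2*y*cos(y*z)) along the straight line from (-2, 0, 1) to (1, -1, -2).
-3*exp(2) - 2*sin(2) + 3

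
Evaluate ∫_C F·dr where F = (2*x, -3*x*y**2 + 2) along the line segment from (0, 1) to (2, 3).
-26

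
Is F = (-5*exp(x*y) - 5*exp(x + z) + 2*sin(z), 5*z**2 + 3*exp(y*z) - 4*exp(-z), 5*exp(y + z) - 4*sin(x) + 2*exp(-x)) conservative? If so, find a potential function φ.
No, ∇×F = (-3*y*exp(y*z) - 10*z + 5*exp(y + z) - 4*exp(-z), -5*exp(x + z) + 4*cos(x) + 2*cos(z) + 2*exp(-x), 5*x*exp(x*y)) ≠ 0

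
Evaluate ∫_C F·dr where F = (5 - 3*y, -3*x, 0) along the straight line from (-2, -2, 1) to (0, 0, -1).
22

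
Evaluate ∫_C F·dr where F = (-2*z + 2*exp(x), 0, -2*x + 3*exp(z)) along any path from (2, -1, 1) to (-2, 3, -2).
-2*exp(2) - 3*E - 4 + 5*exp(-2)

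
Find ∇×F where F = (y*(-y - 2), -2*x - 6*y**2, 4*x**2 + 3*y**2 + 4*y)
(6*y + 4, -8*x, 2*y)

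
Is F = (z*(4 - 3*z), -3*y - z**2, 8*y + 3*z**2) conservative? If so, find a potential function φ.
No, ∇×F = (2*z + 8, 4 - 6*z, 0) ≠ 0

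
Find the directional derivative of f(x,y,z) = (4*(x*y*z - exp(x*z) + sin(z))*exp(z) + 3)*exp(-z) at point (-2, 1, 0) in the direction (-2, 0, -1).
-sqrt(5)/5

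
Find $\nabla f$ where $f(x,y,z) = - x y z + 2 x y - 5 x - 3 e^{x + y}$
(-y*z + 2*y - 3*exp(x + y) - 5, -x*z + 2*x - 3*exp(x + y), -x*y)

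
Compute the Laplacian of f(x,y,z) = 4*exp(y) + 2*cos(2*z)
4*exp(y) - 8*cos(2*z)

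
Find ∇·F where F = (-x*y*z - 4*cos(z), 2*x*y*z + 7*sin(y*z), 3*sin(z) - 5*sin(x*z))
2*x*z - 5*x*cos(x*z) - y*z + 7*z*cos(y*z) + 3*cos(z)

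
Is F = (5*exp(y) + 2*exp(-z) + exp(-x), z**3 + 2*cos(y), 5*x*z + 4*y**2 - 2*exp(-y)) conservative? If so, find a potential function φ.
No, ∇×F = (8*y - 3*z**2 + 2*exp(-y), -5*z - 2*exp(-z), -5*exp(y)) ≠ 0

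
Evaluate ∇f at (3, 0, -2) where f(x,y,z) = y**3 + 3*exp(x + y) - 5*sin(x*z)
(10*cos(6) + 3*exp(3), 3*exp(3), -15*cos(6))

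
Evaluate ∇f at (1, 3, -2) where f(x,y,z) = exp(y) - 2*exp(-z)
(0, exp(3), 2*exp(2))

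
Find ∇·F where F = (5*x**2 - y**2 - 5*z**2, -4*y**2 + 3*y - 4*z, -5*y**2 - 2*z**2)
10*x - 8*y - 4*z + 3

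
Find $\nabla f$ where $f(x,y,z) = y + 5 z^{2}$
(0, 1, 10*z)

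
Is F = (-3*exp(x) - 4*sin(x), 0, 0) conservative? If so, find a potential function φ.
Yes, F is conservative. φ = -3*exp(x) + 4*cos(x)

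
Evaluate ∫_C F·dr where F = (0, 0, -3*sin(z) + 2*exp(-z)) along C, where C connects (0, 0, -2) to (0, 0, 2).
4*sinh(2)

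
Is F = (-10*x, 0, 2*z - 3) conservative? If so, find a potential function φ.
Yes, F is conservative. φ = -5*x**2 + z**2 - 3*z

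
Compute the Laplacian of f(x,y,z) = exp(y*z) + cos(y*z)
(y**2 + z**2)*(exp(y*z) - cos(y*z))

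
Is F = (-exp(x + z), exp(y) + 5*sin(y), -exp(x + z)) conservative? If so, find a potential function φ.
Yes, F is conservative. φ = exp(y) - exp(x + z) - 5*cos(y)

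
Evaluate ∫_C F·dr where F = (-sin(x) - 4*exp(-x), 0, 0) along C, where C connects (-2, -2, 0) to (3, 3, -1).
-4*exp(2) + cos(3) + 4*exp(-3) - cos(2)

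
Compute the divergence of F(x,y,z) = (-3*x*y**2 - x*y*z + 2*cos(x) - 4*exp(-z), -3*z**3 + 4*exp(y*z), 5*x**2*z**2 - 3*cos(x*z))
10*x**2*z + 3*x*sin(x*z) - 3*y**2 - y*z + 4*z*exp(y*z) - 2*sin(x)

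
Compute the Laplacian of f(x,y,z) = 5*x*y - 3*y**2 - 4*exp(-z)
-6 - 4*exp(-z)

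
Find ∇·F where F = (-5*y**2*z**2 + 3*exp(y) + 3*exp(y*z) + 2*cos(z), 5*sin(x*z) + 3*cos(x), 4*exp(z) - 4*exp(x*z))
-4*x*exp(x*z) + 4*exp(z)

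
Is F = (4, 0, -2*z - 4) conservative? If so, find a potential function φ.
Yes, F is conservative. φ = 4*x - z**2 - 4*z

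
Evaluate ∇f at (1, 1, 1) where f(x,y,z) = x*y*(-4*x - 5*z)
(-13, -9, -5)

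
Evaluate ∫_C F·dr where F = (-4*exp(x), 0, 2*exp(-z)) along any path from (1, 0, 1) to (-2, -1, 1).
-(4 - 4*exp(3))*exp(-2)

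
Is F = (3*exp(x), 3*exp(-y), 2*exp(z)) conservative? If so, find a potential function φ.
Yes, F is conservative. φ = 3*exp(x) + 2*exp(z) - 3*exp(-y)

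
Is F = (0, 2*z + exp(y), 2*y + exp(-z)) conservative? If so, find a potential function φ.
Yes, F is conservative. φ = 2*y*z + exp(y) - exp(-z)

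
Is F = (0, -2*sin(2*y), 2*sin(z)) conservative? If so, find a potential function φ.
Yes, F is conservative. φ = cos(2*y) - 2*cos(z)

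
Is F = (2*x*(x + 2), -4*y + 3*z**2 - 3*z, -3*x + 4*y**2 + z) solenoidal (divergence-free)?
No, ∇·F = 4*x + 1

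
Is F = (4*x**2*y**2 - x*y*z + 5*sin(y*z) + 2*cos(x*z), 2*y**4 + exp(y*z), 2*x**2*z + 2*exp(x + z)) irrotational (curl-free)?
No, ∇×F = (-y*exp(y*z), -x*y - 4*x*z - 2*x*sin(x*z) + 5*y*cos(y*z) - 2*exp(x + z), -8*x**2*y + x*z - 5*z*cos(y*z))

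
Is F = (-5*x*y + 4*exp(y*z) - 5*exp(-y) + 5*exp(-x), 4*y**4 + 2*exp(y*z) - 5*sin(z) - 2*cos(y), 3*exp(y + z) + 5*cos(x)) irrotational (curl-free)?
No, ∇×F = (-2*y*exp(y*z) + 3*exp(y + z) + 5*cos(z), 4*y*exp(y*z) + 5*sin(x), 5*x - 4*z*exp(y*z) - 5*exp(-y))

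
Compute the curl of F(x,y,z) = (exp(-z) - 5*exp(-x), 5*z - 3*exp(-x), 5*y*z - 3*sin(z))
(5*z - 5, -exp(-z), 3*exp(-x))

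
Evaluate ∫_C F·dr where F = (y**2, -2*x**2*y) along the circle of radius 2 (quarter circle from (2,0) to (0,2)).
-40/3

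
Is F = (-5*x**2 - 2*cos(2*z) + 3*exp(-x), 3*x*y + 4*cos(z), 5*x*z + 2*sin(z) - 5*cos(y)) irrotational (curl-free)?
No, ∇×F = (5*sin(y) + 4*sin(z), -5*z + 4*sin(2*z), 3*y)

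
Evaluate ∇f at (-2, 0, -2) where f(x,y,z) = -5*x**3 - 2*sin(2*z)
(-60, 0, -4*cos(4))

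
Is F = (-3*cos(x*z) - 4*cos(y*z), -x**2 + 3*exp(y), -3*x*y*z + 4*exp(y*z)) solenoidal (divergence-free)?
No, ∇·F = -3*x*y + 4*y*exp(y*z) + 3*z*sin(x*z) + 3*exp(y)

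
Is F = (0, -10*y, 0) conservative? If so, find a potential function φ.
Yes, F is conservative. φ = -5*y**2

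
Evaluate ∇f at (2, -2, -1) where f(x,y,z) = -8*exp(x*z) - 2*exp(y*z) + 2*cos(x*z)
(-2*sin(2) + 8*exp(-2), 2*exp(2), -16*exp(-2) + 4*sin(2) + 4*exp(2))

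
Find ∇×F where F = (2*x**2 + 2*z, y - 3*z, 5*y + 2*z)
(8, 2, 0)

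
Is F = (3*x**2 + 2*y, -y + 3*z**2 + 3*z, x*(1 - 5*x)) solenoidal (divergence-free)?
No, ∇·F = 6*x - 1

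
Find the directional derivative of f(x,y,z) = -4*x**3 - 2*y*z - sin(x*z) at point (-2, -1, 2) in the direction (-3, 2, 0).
2*sqrt(13)*(3*cos(4) + 68)/13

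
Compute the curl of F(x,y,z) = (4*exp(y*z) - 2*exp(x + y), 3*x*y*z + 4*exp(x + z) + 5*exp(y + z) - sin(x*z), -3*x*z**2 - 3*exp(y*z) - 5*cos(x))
(-3*x*y + x*cos(x*z) - 3*z*exp(y*z) - 4*exp(x + z) - 5*exp(y + z), 4*y*exp(y*z) + 3*z**2 - 5*sin(x), 3*y*z - 4*z*exp(y*z) - z*cos(x*z) + 2*exp(x + y) + 4*exp(x + z))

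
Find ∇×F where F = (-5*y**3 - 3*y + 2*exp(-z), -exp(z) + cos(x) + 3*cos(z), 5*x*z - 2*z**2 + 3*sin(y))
(exp(z) + 3*sin(z) + 3*cos(y), -5*z - 2*exp(-z), 15*y**2 - sin(x) + 3)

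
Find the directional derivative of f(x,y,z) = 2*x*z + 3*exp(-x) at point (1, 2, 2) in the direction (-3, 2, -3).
9*sqrt(22)*(1 - 2*E)*exp(-1)/22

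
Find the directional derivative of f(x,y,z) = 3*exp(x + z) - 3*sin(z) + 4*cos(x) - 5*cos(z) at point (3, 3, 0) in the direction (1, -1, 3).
sqrt(11)*(-9 - 4*sin(3) + 12*exp(3))/11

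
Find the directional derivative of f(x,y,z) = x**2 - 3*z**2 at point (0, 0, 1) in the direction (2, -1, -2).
4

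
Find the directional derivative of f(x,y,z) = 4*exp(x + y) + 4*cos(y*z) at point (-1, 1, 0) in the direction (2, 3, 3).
10*sqrt(22)/11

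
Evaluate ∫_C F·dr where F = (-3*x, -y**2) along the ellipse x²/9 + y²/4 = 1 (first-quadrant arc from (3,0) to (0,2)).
65/6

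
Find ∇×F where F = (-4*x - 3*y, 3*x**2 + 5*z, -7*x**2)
(-5, 14*x, 6*x + 3)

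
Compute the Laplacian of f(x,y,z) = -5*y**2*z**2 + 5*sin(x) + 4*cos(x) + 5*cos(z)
-10*y**2 - 10*z**2 - 5*sin(x) - 4*cos(x) - 5*cos(z)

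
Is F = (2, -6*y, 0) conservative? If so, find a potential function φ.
Yes, F is conservative. φ = 2*x - 3*y**2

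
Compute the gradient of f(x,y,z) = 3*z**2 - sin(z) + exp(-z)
(0, 0, 6*z - cos(z) - exp(-z))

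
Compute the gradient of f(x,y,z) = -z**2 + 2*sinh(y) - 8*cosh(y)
(0, -8*sinh(y) + 2*cosh(y), -2*z)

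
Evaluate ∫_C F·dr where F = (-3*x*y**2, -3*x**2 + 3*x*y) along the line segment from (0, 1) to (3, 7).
-567/2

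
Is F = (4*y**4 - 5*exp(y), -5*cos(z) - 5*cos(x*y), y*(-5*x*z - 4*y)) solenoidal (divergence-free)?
No, ∇·F = 5*x*(-y + sin(x*y))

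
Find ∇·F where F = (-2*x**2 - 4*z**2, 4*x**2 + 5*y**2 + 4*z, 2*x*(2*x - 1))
-4*x + 10*y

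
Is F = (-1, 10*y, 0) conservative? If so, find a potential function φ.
Yes, F is conservative. φ = -x + 5*y**2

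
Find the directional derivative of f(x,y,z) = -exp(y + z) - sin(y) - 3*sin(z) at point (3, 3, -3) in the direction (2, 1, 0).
-sqrt(5)*(cos(3) + 1)/5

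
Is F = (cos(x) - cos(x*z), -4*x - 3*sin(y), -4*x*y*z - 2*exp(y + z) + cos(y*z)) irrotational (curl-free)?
No, ∇×F = (-4*x*z - z*sin(y*z) - 2*exp(y + z), x*sin(x*z) + 4*y*z, -4)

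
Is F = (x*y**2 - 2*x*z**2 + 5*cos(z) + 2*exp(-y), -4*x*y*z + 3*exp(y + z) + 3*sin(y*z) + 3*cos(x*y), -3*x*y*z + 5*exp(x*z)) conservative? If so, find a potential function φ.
No, ∇×F = (4*x*y - 3*x*z - 3*y*cos(y*z) - 3*exp(y + z), -4*x*z + 3*y*z - 5*z*exp(x*z) - 5*sin(z), (-y*(2*x + 4*z + 3*sin(x*y))*exp(y) + 2)*exp(-y)) ≠ 0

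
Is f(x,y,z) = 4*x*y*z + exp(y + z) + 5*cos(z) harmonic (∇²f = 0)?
No, ∇²f = 2*exp(y + z) - 5*cos(z)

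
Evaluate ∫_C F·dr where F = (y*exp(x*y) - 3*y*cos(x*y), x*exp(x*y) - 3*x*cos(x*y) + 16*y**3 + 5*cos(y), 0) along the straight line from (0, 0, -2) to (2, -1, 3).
-5*sin(1) + exp(-2) + 3*sin(2) + 3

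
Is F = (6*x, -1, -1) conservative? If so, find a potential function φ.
Yes, F is conservative. φ = 3*x**2 - y - z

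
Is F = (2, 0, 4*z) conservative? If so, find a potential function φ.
Yes, F is conservative. φ = 2*x + 2*z**2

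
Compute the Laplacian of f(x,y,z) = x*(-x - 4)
-2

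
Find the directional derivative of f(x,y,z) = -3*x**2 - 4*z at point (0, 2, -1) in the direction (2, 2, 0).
0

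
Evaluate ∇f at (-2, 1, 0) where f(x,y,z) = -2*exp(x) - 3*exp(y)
(-2*exp(-2), -3*E, 0)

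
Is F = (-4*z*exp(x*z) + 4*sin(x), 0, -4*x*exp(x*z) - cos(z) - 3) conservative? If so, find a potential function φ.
Yes, F is conservative. φ = -3*z - 4*exp(x*z) - sin(z) - 4*cos(x)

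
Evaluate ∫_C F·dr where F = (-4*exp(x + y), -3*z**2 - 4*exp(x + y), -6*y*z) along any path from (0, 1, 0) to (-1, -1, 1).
-4*exp(-2) + 3 + 4*E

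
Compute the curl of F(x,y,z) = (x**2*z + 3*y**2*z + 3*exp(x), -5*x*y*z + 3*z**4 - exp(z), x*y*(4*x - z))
(5*x*y + x*(4*x - z) - 12*z**3 + exp(z), x**2 - 8*x*y + 3*y**2 + y*z, -11*y*z)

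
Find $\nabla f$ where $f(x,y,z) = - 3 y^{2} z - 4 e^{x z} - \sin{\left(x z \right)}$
(-z*(4*exp(x*z) + cos(x*z)), -6*y*z, -4*x*exp(x*z) - x*cos(x*z) - 3*y**2)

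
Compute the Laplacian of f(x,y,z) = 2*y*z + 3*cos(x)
-3*cos(x)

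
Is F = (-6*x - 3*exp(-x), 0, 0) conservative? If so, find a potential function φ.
Yes, F is conservative. φ = -3*x**2 + 3*exp(-x)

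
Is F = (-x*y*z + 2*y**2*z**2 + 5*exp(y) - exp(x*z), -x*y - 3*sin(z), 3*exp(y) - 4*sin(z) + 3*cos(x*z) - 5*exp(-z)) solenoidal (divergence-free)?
No, ∇·F = -3*x*sin(x*z) - x - y*z - z*exp(x*z) - 4*cos(z) + 5*exp(-z)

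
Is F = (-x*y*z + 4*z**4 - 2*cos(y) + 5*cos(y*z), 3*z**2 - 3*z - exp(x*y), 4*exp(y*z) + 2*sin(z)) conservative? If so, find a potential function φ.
No, ∇×F = (4*z*exp(y*z) - 6*z + 3, -x*y - 5*y*sin(y*z) + 16*z**3, x*z - y*exp(x*y) + 5*z*sin(y*z) - 2*sin(y)) ≠ 0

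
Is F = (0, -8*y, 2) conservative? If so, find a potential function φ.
Yes, F is conservative. φ = -4*y**2 + 2*z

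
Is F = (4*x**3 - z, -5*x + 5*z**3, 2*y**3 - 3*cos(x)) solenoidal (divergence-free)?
No, ∇·F = 12*x**2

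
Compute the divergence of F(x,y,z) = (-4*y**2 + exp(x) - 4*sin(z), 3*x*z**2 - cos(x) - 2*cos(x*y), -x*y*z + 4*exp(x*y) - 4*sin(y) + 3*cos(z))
-x*y + 2*x*sin(x*y) + exp(x) - 3*sin(z)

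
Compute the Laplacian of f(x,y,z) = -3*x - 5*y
0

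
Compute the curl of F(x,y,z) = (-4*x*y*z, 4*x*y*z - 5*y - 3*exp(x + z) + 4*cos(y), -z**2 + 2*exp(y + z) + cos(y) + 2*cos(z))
(-4*x*y + 3*exp(x + z) + 2*exp(y + z) - sin(y), -4*x*y, 4*x*z + 4*y*z - 3*exp(x + z))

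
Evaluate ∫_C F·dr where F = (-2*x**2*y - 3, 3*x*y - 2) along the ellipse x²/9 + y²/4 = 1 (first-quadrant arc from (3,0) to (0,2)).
17 + 27*pi/4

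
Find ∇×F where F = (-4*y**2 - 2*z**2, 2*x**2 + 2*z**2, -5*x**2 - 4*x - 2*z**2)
(-4*z, 10*x - 4*z + 4, 4*x + 8*y)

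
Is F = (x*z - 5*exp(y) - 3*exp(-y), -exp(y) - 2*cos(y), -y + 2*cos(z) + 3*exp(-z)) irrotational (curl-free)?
No, ∇×F = (-1, x, 5*exp(y) - 3*exp(-y))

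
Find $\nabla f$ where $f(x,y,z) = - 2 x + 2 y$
(-2, 2, 0)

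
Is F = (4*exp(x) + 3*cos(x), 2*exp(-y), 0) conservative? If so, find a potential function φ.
Yes, F is conservative. φ = 4*exp(x) + 3*sin(x) - 2*exp(-y)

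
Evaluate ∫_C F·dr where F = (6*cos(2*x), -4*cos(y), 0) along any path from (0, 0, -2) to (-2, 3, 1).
-4*sin(3) - 3*sin(4)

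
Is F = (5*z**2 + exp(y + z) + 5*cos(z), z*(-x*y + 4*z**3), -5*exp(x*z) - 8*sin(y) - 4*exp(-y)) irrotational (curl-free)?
No, ∇×F = (x*y - 16*z**3 - 8*cos(y) + 4*exp(-y), 5*z*exp(x*z) + 10*z + exp(y + z) - 5*sin(z), -y*z - exp(y + z))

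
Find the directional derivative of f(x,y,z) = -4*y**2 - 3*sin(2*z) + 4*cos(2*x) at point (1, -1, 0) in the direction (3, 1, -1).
2*sqrt(11)*(7 - 12*sin(2))/11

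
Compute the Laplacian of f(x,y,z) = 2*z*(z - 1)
4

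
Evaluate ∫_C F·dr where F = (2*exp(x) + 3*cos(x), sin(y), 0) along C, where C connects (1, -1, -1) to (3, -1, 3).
-2*E - 3*sin(1) + 3*sin(3) + 2*exp(3)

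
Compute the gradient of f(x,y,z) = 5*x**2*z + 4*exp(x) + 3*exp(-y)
(10*x*z + 4*exp(x), -3*exp(-y), 5*x**2)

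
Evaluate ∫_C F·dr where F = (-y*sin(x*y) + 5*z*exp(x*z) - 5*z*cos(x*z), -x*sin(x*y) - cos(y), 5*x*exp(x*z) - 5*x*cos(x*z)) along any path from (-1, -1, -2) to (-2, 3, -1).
-sqrt(2)*sin(pi/4 + 1) - sin(3) + cos(6)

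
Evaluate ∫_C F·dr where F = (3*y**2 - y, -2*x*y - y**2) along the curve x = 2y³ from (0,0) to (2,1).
29/30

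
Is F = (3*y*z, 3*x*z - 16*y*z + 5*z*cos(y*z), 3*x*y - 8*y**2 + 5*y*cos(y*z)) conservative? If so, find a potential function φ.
Yes, F is conservative. φ = 3*x*y*z - 8*y**2*z + 5*sin(y*z)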